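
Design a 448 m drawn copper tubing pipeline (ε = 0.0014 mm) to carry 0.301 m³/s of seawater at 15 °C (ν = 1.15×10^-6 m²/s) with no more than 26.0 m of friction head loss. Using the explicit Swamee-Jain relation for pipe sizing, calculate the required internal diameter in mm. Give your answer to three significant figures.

D ≈ 274 mm

Swamee-Jain (Type III): D = 0.66·[ε^1.25·(LQ²/(gh_f))^4.75 + ν·Q^9.4·(L/(gh_f))^5.2]^0.04
LQ²/(gh_f) = 0.1591; L/(gh_f) = 1.756
Term 1 = ε^1.25·(…)^4.75 = 7.78×10^-12; Term 2 = ν·Q^9.4·(…)^5.2 = 2.70×10^-10
D = 0.66·(7.78×10^-12 + 2.70×10^-10)^0.04 = 0.2737 m = 274 mm
Check: V = 5.12 m/s, Re = 1.22×10^6, f = 0.01138, h_f = 24.8 m ≈ 26.0 m ✓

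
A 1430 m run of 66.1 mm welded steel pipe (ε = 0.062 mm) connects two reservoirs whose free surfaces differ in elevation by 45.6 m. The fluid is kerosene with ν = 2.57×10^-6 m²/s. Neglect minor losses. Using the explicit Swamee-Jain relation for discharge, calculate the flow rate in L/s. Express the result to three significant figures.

Q ≈ 4.37 L/s

Swamee-Jain (Type II): Q = -0.965·√(gD⁵h_f/L)·ln[ε/(3.7D) + √(3.17ν²L/(gD³h_f))]
√(gD⁵h_f/L) = √(9.81·0.0661⁵·45.6/1430) = 6.283×10^-4
ε/(3.7D) = 2.54×10^-4; √(3.17ν²L/(gD³h_f)) = 4.81×10^-4
Q = -0.965·6.283×10^-4·ln(7.349×10^-4) = 0.004375 m³/s
Check: V = 1.27 m/s, Re = 3.28×10^4, f = 0.02559, h_f = 45.9 m ≈ 45.6 m ✓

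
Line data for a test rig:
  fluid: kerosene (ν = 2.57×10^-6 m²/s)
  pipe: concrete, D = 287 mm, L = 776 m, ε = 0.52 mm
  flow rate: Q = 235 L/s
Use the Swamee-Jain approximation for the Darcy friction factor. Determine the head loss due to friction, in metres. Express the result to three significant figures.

h_f ≈ 42.6 m

V = 4Q/(πD²) = 4·0.235/(π·0.287²) = 3.633 m/s
Re = VD/ν = 3.633·0.287/2.57×10^-6 = 4.06×10^5 → turbulent
ε/D = 0.52/287 = 0.00181
Swamee-Jain: f = 0.02343
h_f = f(L/D)V²/(2g) = 0.02343·(776/0.287)·3.633²/(2·9.81) = 42.60 m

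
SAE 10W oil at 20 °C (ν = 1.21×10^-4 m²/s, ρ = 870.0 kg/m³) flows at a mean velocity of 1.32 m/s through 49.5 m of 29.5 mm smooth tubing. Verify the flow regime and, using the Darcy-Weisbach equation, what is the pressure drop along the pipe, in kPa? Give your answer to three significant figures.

Δp ≈ 253 kPa

Re = VD/ν = 1.32·0.02950/1.21×10^-4 = 322 → laminar (Re < 2300)
f = 64/Re = 0.1989
h_f = f(L/D)V²/(2g) = 0.1989·(49.5/0.02950)·1.32²/(2·9.81) = 29.63 m
Δp = ρg·h_f = 870.0·9.81·29.63 = 252.9 kPa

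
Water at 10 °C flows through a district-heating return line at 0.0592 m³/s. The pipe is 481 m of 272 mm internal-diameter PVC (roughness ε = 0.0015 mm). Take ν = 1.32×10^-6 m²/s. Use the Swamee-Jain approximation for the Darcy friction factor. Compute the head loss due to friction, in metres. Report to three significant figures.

h_f ≈ 1.44 m

V = 4Q/(πD²) = 4·0.0592/(π·0.272²) = 1.019 m/s
Re = VD/ν = 1.019·0.272/1.32×10^-6 = 2.10×10^5 → turbulent
ε/D = 0.0015/272 = 5.51×10^-6
Swamee-Jain: f = 0.01544
h_f = f(L/D)V²/(2g) = 0.01544·(481/0.272)·1.019²/(2·9.81) = 1.444 m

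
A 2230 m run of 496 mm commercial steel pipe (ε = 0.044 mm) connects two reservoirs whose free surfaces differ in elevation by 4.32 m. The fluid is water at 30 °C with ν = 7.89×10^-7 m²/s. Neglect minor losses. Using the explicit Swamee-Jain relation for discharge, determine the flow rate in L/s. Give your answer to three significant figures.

Swamee-Jain (Type II): Q = -0.965·√(gD⁵h_f/L)·ln[ε/(3.7D) + √(3.17ν²L/(gD³h_f))]
√(gD⁵h_f/L) = √(9.81·0.496⁵·4.32/2230) = 0.02389
ε/(3.7D) = 2.40×10^-5; √(3.17ν²L/(gD³h_f)) = 2.92×10^-5
Q = -0.965·0.02389·ln(5.315×10^-5) = 0.2269 m³/s
Check: V = 1.17 m/s, Re = 7.38×10^5, f = 0.01373, h_f = 4.34 m ≈ 4.32 m ✓

Q ≈ 227 L/s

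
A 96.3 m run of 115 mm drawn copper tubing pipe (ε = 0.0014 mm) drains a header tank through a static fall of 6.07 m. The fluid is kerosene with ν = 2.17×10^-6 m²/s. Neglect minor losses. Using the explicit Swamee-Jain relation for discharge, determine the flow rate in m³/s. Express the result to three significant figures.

Swamee-Jain (Type II): Q = -0.965·√(gD⁵h_f/L)·ln[ε/(3.7D) + √(3.17ν²L/(gD³h_f))]
√(gD⁵h_f/L) = √(9.81·0.115⁵·6.07/96.3) = 0.003527
ε/(3.7D) = 3.29×10^-6; √(3.17ν²L/(gD³h_f)) = 1.26×10^-4
Q = -0.965·0.003527·ln(1.293×10^-4) = 0.03047 m³/s
Check: V = 2.93 m/s, Re = 1.55×10^5, f = 0.01642, h_f = 6.03 m ≈ 6.07 m ✓

Q ≈ 0.0305 m³/s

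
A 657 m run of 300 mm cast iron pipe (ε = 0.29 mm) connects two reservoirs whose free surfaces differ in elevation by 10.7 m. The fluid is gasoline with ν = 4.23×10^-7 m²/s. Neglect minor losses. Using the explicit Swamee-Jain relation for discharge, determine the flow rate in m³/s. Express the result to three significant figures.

Q ≈ 0.156 m³/s

Swamee-Jain (Type II): Q = -0.965·√(gD⁵h_f/L)·ln[ε/(3.7D) + √(3.17ν²L/(gD³h_f))]
√(gD⁵h_f/L) = √(9.81·0.300⁵·10.7/657) = 0.01970
ε/(3.7D) = 2.61×10^-4; √(3.17ν²L/(gD³h_f)) = 1.15×10^-5
Q = -0.965·0.01970·ln(2.727×10^-4) = 0.1560 m³/s
Check: V = 2.21 m/s, Re = 1.57×10^6, f = 0.01975, h_f = 10.7 m ≈ 10.7 m ✓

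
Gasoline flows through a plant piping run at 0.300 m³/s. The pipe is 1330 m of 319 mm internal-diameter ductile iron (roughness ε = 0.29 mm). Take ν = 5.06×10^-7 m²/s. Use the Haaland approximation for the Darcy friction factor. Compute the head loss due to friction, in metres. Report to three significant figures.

h_f ≈ 57.9 m

V = 4Q/(πD²) = 4·0.300/(π·0.319²) = 3.754 m/s
Re = VD/ν = 3.754·0.319/5.06×10^-7 = 2.37×10^6 → turbulent
ε/D = 0.29/319 = 9.09×10^-4
Haaland: f = 0.01935
h_f = f(L/D)V²/(2g) = 0.01935·(1330/0.319)·3.754²/(2·9.81) = 57.93 m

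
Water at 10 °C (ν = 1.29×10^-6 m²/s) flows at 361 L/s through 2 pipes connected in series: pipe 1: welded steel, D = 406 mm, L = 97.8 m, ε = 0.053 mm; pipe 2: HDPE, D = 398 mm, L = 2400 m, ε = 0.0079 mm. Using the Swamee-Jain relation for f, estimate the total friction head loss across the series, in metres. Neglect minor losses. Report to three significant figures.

Pipe 1: V = 2.788 m/s, Re = 8.78×10^5, ε/D = 1.31×10^-4, f = 0.01407, h_1 = f(L/D)V²/2g = 1.343 m
Pipe 2: V = 2.902 m/s, Re = 8.95×10^5, ε/D = 1.98×10^-5, f = 0.01227, h_2 = f(L/D)V²/2g = 31.75 m
Series → Q common, losses add: H = Σh = 33.09 m

H ≈ 33.1 m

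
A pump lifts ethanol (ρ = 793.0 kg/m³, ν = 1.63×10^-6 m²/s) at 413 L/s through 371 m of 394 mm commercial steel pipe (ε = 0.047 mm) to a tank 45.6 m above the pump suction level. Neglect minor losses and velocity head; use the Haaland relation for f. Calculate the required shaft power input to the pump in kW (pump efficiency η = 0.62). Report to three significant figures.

P_shaft ≈ 276 kW

V = 4Q/(πD²) = 3.387 m/s; Re = 8.19×10^5; ε/D = 1.19×10^-4; f = 0.01381
h_f = f(L/D)V²/2g = 7.608 m
Total head H = z + h_f = 45.6 + 7.608 = 53.21 m
P_hyd = ρgQH = 793.0·9.81·0.413·53.21 = 170.9 kW
P_shaft = P_hyd/η = 170.9/0.62 = 275.7 kW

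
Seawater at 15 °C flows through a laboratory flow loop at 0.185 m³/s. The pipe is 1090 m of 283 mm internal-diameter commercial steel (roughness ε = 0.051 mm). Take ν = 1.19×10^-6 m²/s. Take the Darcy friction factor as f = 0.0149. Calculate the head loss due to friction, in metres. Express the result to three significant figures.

V = 4Q/(πD²) = 4·0.185/(π·0.283²) = 2.941 m/s
h_f = f(L/D)V²/(2g) = 0.01490·(1090/0.283)·2.941²/(2·9.81) = 25.30 m

h_f ≈ 25.3 m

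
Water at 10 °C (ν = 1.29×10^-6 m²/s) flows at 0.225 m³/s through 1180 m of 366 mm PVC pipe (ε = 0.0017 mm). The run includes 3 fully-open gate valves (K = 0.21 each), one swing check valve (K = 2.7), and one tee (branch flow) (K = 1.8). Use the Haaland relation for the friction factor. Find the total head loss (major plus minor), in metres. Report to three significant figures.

H_L ≈ 10.7 m

V = 4Q/(πD²) = 2.139 m/s; V²/2g = 0.2331 m
Re = 6.07×10^5, ε/D = 4.64×10^-6 → f = 0.01268 (Haaland)
Major: h_f = f(L/D)·V²/2g = 0.01268·3224·0.2331 = 9.530 m
Minor: ΣK = 5.13; h_m = ΣK·V²/2g = 1.196 m
Total H_L = 9.530 + 1.196 = 10.73 m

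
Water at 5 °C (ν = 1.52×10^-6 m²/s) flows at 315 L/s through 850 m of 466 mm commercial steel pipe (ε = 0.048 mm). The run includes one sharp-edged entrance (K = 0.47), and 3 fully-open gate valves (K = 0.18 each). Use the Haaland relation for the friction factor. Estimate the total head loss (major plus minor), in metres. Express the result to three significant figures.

H_L ≈ 4.65 m

V = 4Q/(πD²) = 1.847 m/s; V²/2g = 0.1739 m
Re = 5.66×10^5, ε/D = 1.03×10^-4 → f = 0.01410 (Haaland)
Major: h_f = f(L/D)·V²/2g = 0.01410·1824·0.1739 = 4.472 m
Minor: ΣK = 1.01; h_m = ΣK·V²/2g = 0.1756 m
Total H_L = 4.472 + 0.1756 = 4.647 m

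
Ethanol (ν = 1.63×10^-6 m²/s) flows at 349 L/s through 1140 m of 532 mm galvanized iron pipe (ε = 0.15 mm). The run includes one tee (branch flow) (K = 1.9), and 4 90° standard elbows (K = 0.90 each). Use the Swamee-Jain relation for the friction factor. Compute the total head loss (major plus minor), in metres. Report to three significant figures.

V = 4Q/(πD²) = 1.570 m/s; V²/2g = 0.1256 m
Re = 5.12×10^5, ε/D = 2.82×10^-4 → f = 0.01620 (Swamee-Jain)
Major: h_f = f(L/D)·V²/2g = 0.01620·2143·0.1256 = 4.361 m
Minor: ΣK = 5.50; h_m = ΣK·V²/2g = 0.6910 m
Total H_L = 4.361 + 0.6910 = 5.052 m

H_L ≈ 5.05 m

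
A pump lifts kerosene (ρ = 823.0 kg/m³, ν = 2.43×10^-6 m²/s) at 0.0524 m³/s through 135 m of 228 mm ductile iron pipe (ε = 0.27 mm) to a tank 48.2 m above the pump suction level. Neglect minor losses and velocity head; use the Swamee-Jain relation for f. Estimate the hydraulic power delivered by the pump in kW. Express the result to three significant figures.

V = 4Q/(πD²) = 1.283 m/s; Re = 1.20×10^5; ε/D = 0.00118; f = 0.02262
h_f = f(L/D)V²/2g = 1.124 m
Total head H = z + h_f = 48.2 + 1.124 = 49.32 m
P_hyd = ρgQH = 823.0·9.81·0.0524·49.32 = 20.87 kW

P_hyd ≈ 20.9 kW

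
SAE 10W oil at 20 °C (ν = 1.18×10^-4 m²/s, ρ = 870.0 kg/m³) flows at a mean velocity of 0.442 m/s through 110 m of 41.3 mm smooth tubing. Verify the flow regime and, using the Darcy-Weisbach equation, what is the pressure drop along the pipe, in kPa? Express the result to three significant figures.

Re = VD/ν = 0.442·0.04130/1.18×10^-4 = 155 → laminar (Re < 2300)
f = 64/Re = 0.4137
h_f = f(L/D)V²/(2g) = 0.4137·(110/0.04130)·0.442²/(2·9.81) = 10.97 m
Δp = ρg·h_f = 870.0·9.81·10.97 = 93.64 kPa

Δp ≈ 93.6 kPa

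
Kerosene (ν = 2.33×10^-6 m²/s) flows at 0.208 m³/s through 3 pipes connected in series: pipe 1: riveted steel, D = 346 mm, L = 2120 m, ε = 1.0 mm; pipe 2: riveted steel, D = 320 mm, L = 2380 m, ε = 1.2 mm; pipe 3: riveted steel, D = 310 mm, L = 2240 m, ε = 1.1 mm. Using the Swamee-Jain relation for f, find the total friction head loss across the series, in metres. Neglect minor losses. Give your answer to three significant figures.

Pipe 1: V = 2.212 m/s, Re = 3.29×10^5, ε/D = 0.00289, f = 0.02646, h_1 = f(L/D)V²/2g = 40.43 m
Pipe 2: V = 2.586 m/s, Re = 3.55×10^5, ε/D = 0.00375, f = 0.02834, h_2 = f(L/D)V²/2g = 71.86 m
Pipe 3: V = 2.756 m/s, Re = 3.67×10^5, ε/D = 0.00355, f = 0.02790, h_3 = f(L/D)V²/2g = 78.04 m
Series → Q common, losses add: H = Σh = 190.3 m

H ≈ 190 m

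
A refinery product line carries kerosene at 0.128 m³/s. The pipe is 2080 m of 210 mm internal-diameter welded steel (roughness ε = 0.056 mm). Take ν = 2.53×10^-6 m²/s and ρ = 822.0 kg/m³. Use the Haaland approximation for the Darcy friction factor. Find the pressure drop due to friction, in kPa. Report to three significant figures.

Δp ≈ 919 kPa

V = 4Q/(πD²) = 4·0.128/(π·0.210²) = 3.696 m/s
Re = VD/ν = 3.696·0.210/2.53×10^-6 = 3.07×10^5 → turbulent
ε/D = 0.056/210 = 2.67×10^-4
Haaland: f = 0.01653
h_f = f(L/D)V²/(2g) = 0.01653·(2080/0.210)·3.696²/(2·9.81) = 114.0 m
Δp = ρg·h_f = 822.0·9.81·114.0 = 919.0 kPa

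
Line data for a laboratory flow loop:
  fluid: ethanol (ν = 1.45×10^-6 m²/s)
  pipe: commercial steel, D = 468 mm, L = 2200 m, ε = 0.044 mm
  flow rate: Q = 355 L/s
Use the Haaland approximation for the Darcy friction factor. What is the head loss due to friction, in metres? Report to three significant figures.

V = 4Q/(πD²) = 4·0.355/(π·0.468²) = 2.064 m/s
Re = VD/ν = 2.064·0.468/1.45×10^-6 = 6.66×10^5 → turbulent
ε/D = 0.044/468 = 9.40×10^-5
Haaland: f = 0.01375
h_f = f(L/D)V²/(2g) = 0.01375·(2200/0.468)·2.064²/(2·9.81) = 14.03 m

h_f ≈ 14.0 m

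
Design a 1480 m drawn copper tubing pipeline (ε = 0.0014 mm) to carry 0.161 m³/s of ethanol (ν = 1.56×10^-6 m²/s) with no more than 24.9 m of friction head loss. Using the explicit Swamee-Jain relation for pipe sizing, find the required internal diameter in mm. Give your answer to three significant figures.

D ≈ 283 mm

Swamee-Jain (Type III): D = 0.66·[ε^1.25·(LQ²/(gh_f))^4.75 + ν·Q^9.4·(L/(gh_f))^5.2]^0.04
LQ²/(gh_f) = 0.1571; L/(gh_f) = 6.059
Term 1 = ε^1.25·(…)^4.75 = 7.31×10^-12; Term 2 = ν·Q^9.4·(…)^5.2 = 6.39×10^-10
D = 0.66·(7.31×10^-12 + 6.39×10^-10)^0.04 = 0.2831 m = 283 mm
Check: V = 2.56 m/s, Re = 4.64×10^5, f = 0.01334, h_f = 23.3 m ≈ 24.9 m ✓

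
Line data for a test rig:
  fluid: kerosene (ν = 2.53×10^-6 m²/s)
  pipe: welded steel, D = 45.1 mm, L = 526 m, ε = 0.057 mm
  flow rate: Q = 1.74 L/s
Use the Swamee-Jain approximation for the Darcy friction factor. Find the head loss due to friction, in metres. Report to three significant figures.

h_f ≈ 20.3 m

V = 4Q/(πD²) = 4·0.00174/(π·0.0451²) = 1.089 m/s
Re = VD/ν = 1.089·0.0451/2.53×10^-6 = 1.94×10^4 → turbulent
ε/D = 0.057/45.1 = 0.00126
Swamee-Jain: f = 0.02883
h_f = f(L/D)V²/(2g) = 0.02883·(526/0.0451)·1.089²/(2·9.81) = 20.33 m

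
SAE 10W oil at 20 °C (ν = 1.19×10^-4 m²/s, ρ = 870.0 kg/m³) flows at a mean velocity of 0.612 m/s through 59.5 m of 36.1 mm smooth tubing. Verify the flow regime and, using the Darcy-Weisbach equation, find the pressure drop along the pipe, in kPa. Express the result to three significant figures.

Δp ≈ 92.6 kPa

Re = VD/ν = 0.612·0.03610/1.19×10^-4 = 186 → laminar (Re < 2300)
f = 64/Re = 0.3447
h_f = f(L/D)V²/(2g) = 0.3447·(59.5/0.03610)·0.612²/(2·9.81) = 10.85 m
Δp = ρg·h_f = 870.0·9.81·10.85 = 92.57 kPa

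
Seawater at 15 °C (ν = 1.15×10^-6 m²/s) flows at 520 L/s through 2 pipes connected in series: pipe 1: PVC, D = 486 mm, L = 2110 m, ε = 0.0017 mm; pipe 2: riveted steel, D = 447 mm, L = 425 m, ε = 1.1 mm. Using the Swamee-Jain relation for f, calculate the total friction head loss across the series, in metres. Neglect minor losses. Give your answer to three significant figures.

H ≈ 33.1 m

Pipe 1: V = 2.803 m/s, Re = 1.18×10^6, ε/D = 3.50×10^-6, f = 0.01138, h_1 = f(L/D)V²/2g = 19.79 m
Pipe 2: V = 3.314 m/s, Re = 1.29×10^6, ε/D = 0.00246, f = 0.02495, h_2 = f(L/D)V²/2g = 13.28 m
Series → Q common, losses add: H = Σh = 33.06 m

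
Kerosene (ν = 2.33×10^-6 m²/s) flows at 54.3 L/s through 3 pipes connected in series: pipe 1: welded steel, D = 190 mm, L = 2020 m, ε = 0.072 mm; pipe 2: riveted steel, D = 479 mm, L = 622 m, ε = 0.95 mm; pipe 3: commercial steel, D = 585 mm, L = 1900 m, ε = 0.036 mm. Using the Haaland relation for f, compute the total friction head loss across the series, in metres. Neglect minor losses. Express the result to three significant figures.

Pipe 1: V = 1.915 m/s, Re = 1.56×10^5, ε/D = 3.79×10^-4, f = 0.01846, h_1 = f(L/D)V²/2g = 36.69 m
Pipe 2: V = 0.3013 m/s, Re = 6.19×10^4, ε/D = 0.00198, f = 0.02576, h_2 = f(L/D)V²/2g = 0.1548 m
Pipe 3: V = 0.2020 m/s, Re = 5.07×10^4, ε/D = 6.15×10^-5, f = 0.02081, h_3 = f(L/D)V²/2g = 0.1406 m
Series → Q common, losses add: H = Σh = 36.98 m

H ≈ 37.0 m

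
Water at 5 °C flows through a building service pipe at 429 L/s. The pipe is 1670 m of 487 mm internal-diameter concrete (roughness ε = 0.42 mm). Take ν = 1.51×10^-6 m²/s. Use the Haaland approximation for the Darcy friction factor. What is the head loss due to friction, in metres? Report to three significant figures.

V = 4Q/(πD²) = 4·0.429/(π·0.487²) = 2.303 m/s
Re = VD/ν = 2.303·0.487/1.51×10^-6 = 7.43×10^5 → turbulent
ε/D = 0.42/487 = 8.62×10^-4
Haaland: f = 0.01938
h_f = f(L/D)V²/(2g) = 0.01938·(1670/0.487)·2.303²/(2·9.81) = 17.97 m

h_f ≈ 18.0 m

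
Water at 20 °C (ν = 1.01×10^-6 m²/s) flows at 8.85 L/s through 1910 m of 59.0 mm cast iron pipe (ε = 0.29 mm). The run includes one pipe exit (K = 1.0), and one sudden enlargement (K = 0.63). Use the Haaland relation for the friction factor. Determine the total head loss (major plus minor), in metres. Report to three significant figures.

H_L ≈ 532 m

V = 4Q/(πD²) = 3.237 m/s; V²/2g = 0.5341 m
Re = 1.89×10^5, ε/D = 0.00492 → f = 0.03073 (Haaland)
Major: h_f = f(L/D)·V²/2g = 0.03073·32373·0.5341 = 531.3 m
Minor: ΣK = 1.63; h_m = ΣK·V²/2g = 0.8705 m
Total H_L = 531.3 + 0.8705 = 532.2 m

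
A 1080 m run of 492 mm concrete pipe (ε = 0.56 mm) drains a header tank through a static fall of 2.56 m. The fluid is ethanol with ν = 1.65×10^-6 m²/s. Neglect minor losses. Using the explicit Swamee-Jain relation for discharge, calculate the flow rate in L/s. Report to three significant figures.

Swamee-Jain (Type II): Q = -0.965·√(gD⁵h_f/L)·ln[ε/(3.7D) + √(3.17ν²L/(gD³h_f))]
√(gD⁵h_f/L) = √(9.81·0.492⁵·2.56/1080) = 0.02589
ε/(3.7D) = 3.08×10^-4; √(3.17ν²L/(gD³h_f)) = 5.58×10^-5
Q = -0.965·0.02589·ln(3.634×10^-4) = 0.1979 m³/s
Check: V = 1.04 m/s, Re = 3.10×10^5, f = 0.02127, h_f = 2.58 m ≈ 2.56 m ✓

Q ≈ 198 L/s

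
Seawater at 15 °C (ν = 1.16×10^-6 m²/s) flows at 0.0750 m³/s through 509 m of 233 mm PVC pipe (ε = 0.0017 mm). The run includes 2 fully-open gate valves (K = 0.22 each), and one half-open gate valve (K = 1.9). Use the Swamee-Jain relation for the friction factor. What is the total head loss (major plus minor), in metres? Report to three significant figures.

H_L ≈ 5.21 m

V = 4Q/(πD²) = 1.759 m/s; V²/2g = 0.1577 m
Re = 3.53×10^5, ε/D = 7.30×10^-6 → f = 0.01404 (Swamee-Jain)
Major: h_f = f(L/D)·V²/2g = 0.01404·2185·0.1577 = 4.836 m
Minor: ΣK = 2.34; h_m = ΣK·V²/2g = 0.3690 m
Total H_L = 4.836 + 0.3690 = 5.205 m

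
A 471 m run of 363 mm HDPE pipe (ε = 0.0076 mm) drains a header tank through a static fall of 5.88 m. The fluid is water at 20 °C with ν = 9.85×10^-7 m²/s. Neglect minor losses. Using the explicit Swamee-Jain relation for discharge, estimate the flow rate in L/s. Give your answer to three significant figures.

Swamee-Jain (Type II): Q = -0.965·√(gD⁵h_f/L)·ln[ε/(3.7D) + √(3.17ν²L/(gD³h_f))]
√(gD⁵h_f/L) = √(9.81·0.363⁵·5.88/471) = 0.02778
ε/(3.7D) = 5.66×10^-6; √(3.17ν²L/(gD³h_f)) = 2.29×10^-5
Q = -0.965·0.02778·ln(2.857×10^-5) = 0.2805 m³/s
Check: V = 2.71 m/s, Re = 9.99×10^5, f = 0.01210, h_f = 5.88 m ≈ 5.88 m ✓

Q ≈ 281 L/s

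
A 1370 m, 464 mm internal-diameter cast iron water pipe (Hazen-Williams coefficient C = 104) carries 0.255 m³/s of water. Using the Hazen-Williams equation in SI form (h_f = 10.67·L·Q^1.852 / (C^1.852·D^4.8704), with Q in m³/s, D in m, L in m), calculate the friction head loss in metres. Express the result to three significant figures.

h_f = 10.67·1370·0.255^1.852 / (104^1.852·0.464^4.8704) = 9.004 m

h_f ≈ 9.00 m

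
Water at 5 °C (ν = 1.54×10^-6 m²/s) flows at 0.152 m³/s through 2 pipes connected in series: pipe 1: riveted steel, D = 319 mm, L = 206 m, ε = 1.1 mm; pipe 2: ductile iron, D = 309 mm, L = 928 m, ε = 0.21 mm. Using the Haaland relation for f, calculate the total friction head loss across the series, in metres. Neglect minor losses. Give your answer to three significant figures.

H ≈ 15.1 m

Pipe 1: V = 1.902 m/s, Re = 3.94×10^5, ε/D = 0.00345, f = 0.02756, h_1 = f(L/D)V²/2g = 3.280 m
Pipe 2: V = 2.027 m/s, Re = 4.07×10^5, ε/D = 6.80×10^-4, f = 0.01878, h_2 = f(L/D)V²/2g = 11.81 m
Series → Q common, losses add: H = Σh = 15.09 m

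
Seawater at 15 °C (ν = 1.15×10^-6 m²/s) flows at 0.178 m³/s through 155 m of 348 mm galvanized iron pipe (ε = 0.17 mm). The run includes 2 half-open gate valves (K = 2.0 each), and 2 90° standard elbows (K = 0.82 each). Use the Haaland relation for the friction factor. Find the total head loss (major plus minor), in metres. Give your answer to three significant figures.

H_L ≈ 2.39 m

V = 4Q/(πD²) = 1.871 m/s; V²/2g = 0.1785 m
Re = 5.66×10^5, ε/D = 4.89×10^-4 → f = 0.01741 (Haaland)
Major: h_f = f(L/D)·V²/2g = 0.01741·445.4·0.1785 = 1.384 m
Minor: ΣK = 5.64; h_m = ΣK·V²/2g = 1.007 m
Total H_L = 1.384 + 1.007 = 2.391 m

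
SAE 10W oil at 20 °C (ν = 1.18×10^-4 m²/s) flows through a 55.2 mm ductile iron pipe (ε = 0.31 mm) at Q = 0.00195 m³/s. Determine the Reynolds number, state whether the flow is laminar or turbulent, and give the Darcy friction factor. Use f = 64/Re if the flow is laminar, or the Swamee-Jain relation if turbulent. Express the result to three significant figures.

V = 4Q/(πD²) = 0.8148 m/s
Re = VD/ν = 0.8148·0.0552/1.18×10^-4 = 381
Re < 2300 → laminar → f = 64/Re = 0.1679

Re ≈ 381; laminar; f = 64/Re ≈ 0.168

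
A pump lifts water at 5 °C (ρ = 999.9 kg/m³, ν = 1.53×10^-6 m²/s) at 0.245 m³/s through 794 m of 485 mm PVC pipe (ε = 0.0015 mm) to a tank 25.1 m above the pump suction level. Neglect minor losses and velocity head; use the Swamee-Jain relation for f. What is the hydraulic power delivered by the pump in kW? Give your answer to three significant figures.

V = 4Q/(πD²) = 1.326 m/s; Re = 4.20×10^5; ε/D = 3.09×10^-6; f = 0.01355
h_f = f(L/D)V²/2g = 1.989 m
Total head H = z + h_f = 25.1 + 1.989 = 27.09 m
P_hyd = ρgQH = 999.9·9.81·0.245·27.09 = 65.10 kW

P_hyd ≈ 65.1 kW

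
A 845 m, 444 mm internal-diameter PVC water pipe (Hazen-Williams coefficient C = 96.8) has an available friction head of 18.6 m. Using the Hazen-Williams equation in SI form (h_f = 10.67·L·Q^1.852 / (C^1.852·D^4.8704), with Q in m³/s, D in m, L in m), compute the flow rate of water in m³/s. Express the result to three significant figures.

Q ≈ 0.406 m³/s

Rearranging: Q = [h_f·C^1.852·D^4.8704 / (10.67·L)]^(1/1.852)
Q = [18.6·96.8^1.852·0.444^4.8704 / (10.67·845)]^0.540 = 0.4060 m³/s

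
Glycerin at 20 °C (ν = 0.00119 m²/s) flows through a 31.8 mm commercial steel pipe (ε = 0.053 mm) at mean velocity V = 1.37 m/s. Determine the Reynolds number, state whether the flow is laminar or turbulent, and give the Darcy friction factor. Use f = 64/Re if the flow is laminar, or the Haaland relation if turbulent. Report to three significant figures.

Re ≈ 36.6; laminar; f = 64/Re ≈ 1.75

Re = VD/ν = 1.370·0.0318/0.00119 = 36.6
Re < 2300 → laminar → f = 64/Re = 1.748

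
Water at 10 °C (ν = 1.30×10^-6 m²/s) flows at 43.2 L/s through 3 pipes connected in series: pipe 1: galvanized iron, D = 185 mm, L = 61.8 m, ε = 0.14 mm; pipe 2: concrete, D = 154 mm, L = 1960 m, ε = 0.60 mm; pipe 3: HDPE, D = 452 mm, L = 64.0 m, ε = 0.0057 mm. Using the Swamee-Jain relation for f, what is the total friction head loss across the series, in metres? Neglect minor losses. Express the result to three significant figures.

H ≈ 101 m

Pipe 1: V = 1.607 m/s, Re = 2.29×10^5, ε/D = 7.57×10^-4, f = 0.01999, h_1 = f(L/D)V²/2g = 0.8790 m
Pipe 2: V = 2.319 m/s, Re = 2.75×10^5, ε/D = 0.00390, f = 0.02876, h_2 = f(L/D)V²/2g = 100.3 m
Pipe 3: V = 0.2692 m/s, Re = 9.36×10^4, ε/D = 1.26×10^-5, f = 0.01819, h_3 = f(L/D)V²/2g = 0.009513 m
Series → Q common, losses add: H = Σh = 101.2 m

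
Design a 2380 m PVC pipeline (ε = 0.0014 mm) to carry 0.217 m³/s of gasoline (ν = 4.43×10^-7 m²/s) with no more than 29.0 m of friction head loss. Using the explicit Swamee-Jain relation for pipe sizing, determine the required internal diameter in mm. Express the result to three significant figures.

Swamee-Jain (Type III): D = 0.66·[ε^1.25·(LQ²/(gh_f))^4.75 + ν·Q^9.4·(L/(gh_f))^5.2]^0.04
LQ²/(gh_f) = 0.3939; L/(gh_f) = 8.366
Term 1 = ε^1.25·(…)^4.75 = 5.77×10^-10; Term 2 = ν·Q^9.4·(…)^5.2 = 1.61×10^-8
D = 0.66·(5.77×10^-10 + 1.61×10^-8)^0.04 = 0.3224 m = 322 mm
Check: V = 2.66 m/s, Re = 1.93×10^6, f = 0.01058, h_f = 28.1 m ≈ 29.0 m ✓

D ≈ 322 mm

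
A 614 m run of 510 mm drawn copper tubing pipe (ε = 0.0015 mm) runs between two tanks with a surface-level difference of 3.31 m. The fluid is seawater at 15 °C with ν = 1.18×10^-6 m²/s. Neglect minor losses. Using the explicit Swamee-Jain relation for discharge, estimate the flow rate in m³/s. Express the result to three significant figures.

Q ≈ 0.435 m³/s

Swamee-Jain (Type II): Q = -0.965·√(gD⁵h_f/L)·ln[ε/(3.7D) + √(3.17ν²L/(gD³h_f))]
√(gD⁵h_f/L) = √(9.81·0.510⁵·3.31/614) = 0.04272
ε/(3.7D) = 7.95×10^-7; √(3.17ν²L/(gD³h_f)) = 2.51×10^-5
Q = -0.965·0.04272·ln(2.588×10^-5) = 0.4354 m³/s
Check: V = 2.13 m/s, Re = 9.21×10^5, f = 0.01184, h_f = 3.30 m ≈ 3.31 m ✓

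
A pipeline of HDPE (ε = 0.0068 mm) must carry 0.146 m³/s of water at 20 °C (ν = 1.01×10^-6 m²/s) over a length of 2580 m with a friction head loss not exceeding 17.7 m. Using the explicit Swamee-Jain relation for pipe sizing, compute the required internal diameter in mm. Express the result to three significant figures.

Swamee-Jain (Type III): D = 0.66·[ε^1.25·(LQ²/(gh_f))^4.75 + ν·Q^9.4·(L/(gh_f))^5.2]^0.04
LQ²/(gh_f) = 0.3167; L/(gh_f) = 14.86
Term 1 = ε^1.25·(…)^4.75 = 1.48×10^-9; Term 2 = ν·Q^9.4·(…)^5.2 = 1.75×10^-8
D = 0.66·(1.48×10^-9 + 1.75×10^-8)^0.04 = 0.3241 m = 324 mm
Check: V = 1.77 m/s, Re = 5.68×10^5, f = 0.01315, h_f = 16.7 m ≈ 17.7 m ✓

D ≈ 324 mm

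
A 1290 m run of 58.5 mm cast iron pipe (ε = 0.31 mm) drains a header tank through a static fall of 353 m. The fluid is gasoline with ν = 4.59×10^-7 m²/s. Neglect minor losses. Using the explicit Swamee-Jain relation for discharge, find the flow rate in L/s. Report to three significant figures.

Q ≈ 8.54 L/s

Swamee-Jain (Type II): Q = -0.965·√(gD⁵h_f/L)·ln[ε/(3.7D) + √(3.17ν²L/(gD³h_f))]
√(gD⁵h_f/L) = √(9.81·0.0585⁵·353/1290) = 0.001356
ε/(3.7D) = 0.00143; √(3.17ν²L/(gD³h_f)) = 3.53×10^-5
Q = -0.965·0.001356·ln(0.001467) = 0.008538 m³/s
Check: V = 3.18 m/s, Re = 4.05×10^5, f = 0.03125, h_f = 354 m ≈ 353 m ✓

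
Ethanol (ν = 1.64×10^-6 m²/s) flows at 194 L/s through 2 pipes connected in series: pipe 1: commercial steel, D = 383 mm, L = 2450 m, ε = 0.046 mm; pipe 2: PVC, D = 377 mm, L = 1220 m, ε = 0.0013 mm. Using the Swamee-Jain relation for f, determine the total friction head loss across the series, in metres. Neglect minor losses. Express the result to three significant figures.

H ≈ 20.8 m

Pipe 1: V = 1.684 m/s, Re = 3.93×10^5, ε/D = 1.20×10^-4, f = 0.01510, h_1 = f(L/D)V²/2g = 13.96 m
Pipe 2: V = 1.738 m/s, Re = 4.00×10^5, ε/D = 3.45×10^-6, f = 0.01368, h_2 = f(L/D)V²/2g = 6.815 m
Series → Q common, losses add: H = Σh = 20.78 m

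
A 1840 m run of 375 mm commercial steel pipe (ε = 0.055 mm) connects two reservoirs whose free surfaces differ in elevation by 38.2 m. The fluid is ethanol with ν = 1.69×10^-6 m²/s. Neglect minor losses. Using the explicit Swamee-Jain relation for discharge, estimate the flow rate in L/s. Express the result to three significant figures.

Swamee-Jain (Type II): Q = -0.965·√(gD⁵h_f/L)·ln[ε/(3.7D) + √(3.17ν²L/(gD³h_f))]
√(gD⁵h_f/L) = √(9.81·0.375⁵·38.2/1840) = 0.03886
ε/(3.7D) = 3.96×10^-5; √(3.17ν²L/(gD³h_f)) = 2.90×10^-5
Q = -0.965·0.03886·ln(6.867×10^-5) = 0.3595 m³/s
Check: V = 3.26 m/s, Re = 7.22×10^5, f = 0.01449, h_f = 38.4 m ≈ 38.2 m ✓

Q ≈ 360 L/s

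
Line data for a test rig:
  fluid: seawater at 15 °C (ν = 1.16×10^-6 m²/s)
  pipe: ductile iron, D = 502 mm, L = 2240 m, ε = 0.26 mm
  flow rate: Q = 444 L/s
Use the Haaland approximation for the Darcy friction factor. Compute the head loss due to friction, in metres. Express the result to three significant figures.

h_f ≈ 19.8 m

V = 4Q/(πD²) = 4·0.444/(π·0.502²) = 2.243 m/s
Re = VD/ν = 2.243·0.502/1.16×10^-6 = 9.71×10^5 → turbulent
ε/D = 0.26/502 = 5.18×10^-4
Haaland: f = 0.01731
h_f = f(L/D)V²/(2g) = 0.01731·(2240/0.502)·2.243²/(2·9.81) = 19.81 m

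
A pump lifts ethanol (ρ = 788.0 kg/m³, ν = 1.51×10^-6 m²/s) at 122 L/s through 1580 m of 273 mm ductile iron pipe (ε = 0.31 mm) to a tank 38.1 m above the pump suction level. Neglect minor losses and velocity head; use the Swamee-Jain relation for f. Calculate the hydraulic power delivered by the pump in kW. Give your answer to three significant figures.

P_hyd ≈ 61.4 kW

V = 4Q/(πD²) = 2.084 m/s; Re = 3.77×10^5; ε/D = 0.00114; f = 0.02111
h_f = f(L/D)V²/2g = 27.05 m
Total head H = z + h_f = 38.1 + 27.05 = 65.15 m
P_hyd = ρgQH = 788.0·9.81·0.122·65.15 = 61.44 kW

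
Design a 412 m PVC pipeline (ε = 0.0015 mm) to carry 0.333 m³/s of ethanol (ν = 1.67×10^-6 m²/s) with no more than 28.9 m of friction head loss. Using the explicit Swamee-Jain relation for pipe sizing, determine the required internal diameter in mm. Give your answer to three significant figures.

Swamee-Jain (Type III): D = 0.66·[ε^1.25·(LQ²/(gh_f))^4.75 + ν·Q^9.4·(L/(gh_f))^5.2]^0.04
LQ²/(gh_f) = 0.1611; L/(gh_f) = 1.453
Term 1 = ε^1.25·(…)^4.75 = 9.00×10^-12; Term 2 = ν·Q^9.4·(…)^5.2 = 3.78×10^-10
D = 0.66·(9.00×10^-12 + 3.78×10^-10)^0.04 = 0.2774 m = 277 mm
Check: V = 5.51 m/s, Re = 9.15×10^5, f = 0.01191, h_f = 27.4 m ≈ 28.9 m ✓

D ≈ 277 mm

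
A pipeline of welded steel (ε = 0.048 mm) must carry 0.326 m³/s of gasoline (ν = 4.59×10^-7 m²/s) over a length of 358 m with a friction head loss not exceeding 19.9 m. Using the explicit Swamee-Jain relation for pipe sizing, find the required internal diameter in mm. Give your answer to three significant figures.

D ≈ 296 mm

Swamee-Jain (Type III): D = 0.66·[ε^1.25·(LQ²/(gh_f))^4.75 + ν·Q^9.4·(L/(gh_f))^5.2]^0.04
LQ²/(gh_f) = 0.1949; L/(gh_f) = 1.834
Term 1 = ε^1.25·(…)^4.75 = 1.69×10^-9; Term 2 = ν·Q^9.4·(…)^5.2 = 2.85×10^-10
D = 0.66·(1.69×10^-9 + 2.85×10^-10)^0.04 = 0.2961 m = 296 mm
Check: V = 4.74 m/s, Re = 3.05×10^6, f = 0.01363, h_f = 18.8 m ≈ 19.9 m ✓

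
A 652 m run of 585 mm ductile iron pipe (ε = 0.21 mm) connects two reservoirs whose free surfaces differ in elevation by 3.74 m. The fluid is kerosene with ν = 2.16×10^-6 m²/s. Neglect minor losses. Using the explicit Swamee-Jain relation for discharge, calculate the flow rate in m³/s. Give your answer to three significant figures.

Swamee-Jain (Type II): Q = -0.965·√(gD⁵h_f/L)·ln[ε/(3.7D) + √(3.17ν²L/(gD³h_f))]
√(gD⁵h_f/L) = √(9.81·0.585⁵·3.74/652) = 0.06209
ε/(3.7D) = 9.70×10^-5; √(3.17ν²L/(gD³h_f)) = 3.62×10^-5
Q = -0.965·0.06209·ln(1.333×10^-4) = 0.5347 m³/s
Check: V = 1.99 m/s, Re = 5.39×10^5, f = 0.01675, h_f = 3.76 m ≈ 3.74 m ✓

Q ≈ 0.535 m³/s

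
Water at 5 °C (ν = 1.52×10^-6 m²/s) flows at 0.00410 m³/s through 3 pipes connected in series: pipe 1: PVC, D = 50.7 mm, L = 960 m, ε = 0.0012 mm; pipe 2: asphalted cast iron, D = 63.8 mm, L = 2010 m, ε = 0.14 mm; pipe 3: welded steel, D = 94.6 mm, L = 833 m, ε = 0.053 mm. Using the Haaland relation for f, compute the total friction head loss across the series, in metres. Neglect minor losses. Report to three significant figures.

H ≈ 151 m

Pipe 1: V = 2.031 m/s, Re = 6.77×10^4, ε/D = 2.37×10^-5, f = 0.01944, h_1 = f(L/D)V²/2g = 77.37 m
Pipe 2: V = 1.282 m/s, Re = 5.38×10^4, ε/D = 0.00219, f = 0.02656, h_2 = f(L/D)V²/2g = 70.15 m
Pipe 3: V = 0.5833 m/s, Re = 3.63×10^4, ε/D = 5.60×10^-4, f = 0.02373, h_3 = f(L/D)V²/2g = 3.624 m
Series → Q common, losses add: H = Σh = 151.1 m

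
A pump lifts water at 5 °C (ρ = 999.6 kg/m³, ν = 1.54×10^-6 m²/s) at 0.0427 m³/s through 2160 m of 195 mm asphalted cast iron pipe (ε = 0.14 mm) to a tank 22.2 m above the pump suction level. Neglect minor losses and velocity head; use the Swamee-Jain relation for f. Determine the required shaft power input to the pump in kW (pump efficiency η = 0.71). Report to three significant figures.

P_shaft ≈ 26.8 kW

V = 4Q/(πD²) = 1.430 m/s; Re = 1.81×10^5; ε/D = 7.18×10^-4; f = 0.02015
h_f = f(L/D)V²/2g = 23.26 m
Total head H = z + h_f = 22.2 + 23.26 = 45.46 m
P_hyd = ρgQH = 999.6·9.81·0.0427·45.46 = 19.03 kW
P_shaft = P_hyd/η = 19.03/0.71 = 26.81 kW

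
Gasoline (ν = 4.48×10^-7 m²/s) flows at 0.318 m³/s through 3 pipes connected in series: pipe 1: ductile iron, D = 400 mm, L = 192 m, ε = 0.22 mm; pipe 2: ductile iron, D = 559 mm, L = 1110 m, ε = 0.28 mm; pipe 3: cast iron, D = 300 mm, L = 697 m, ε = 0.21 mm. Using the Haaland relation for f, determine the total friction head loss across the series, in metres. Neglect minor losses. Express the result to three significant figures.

Pipe 1: V = 2.531 m/s, Re = 2.26×10^6, ε/D = 5.50×10^-4, f = 0.01728, h_1 = f(L/D)V²/2g = 2.708 m
Pipe 2: V = 1.296 m/s, Re = 1.62×10^6, ε/D = 5.01×10^-4, f = 0.01702, h_2 = f(L/D)V²/2g = 2.891 m
Pipe 3: V = 4.499 m/s, Re = 3.01×10^6, ε/D = 7.00×10^-4, f = 0.01819, h_3 = f(L/D)V²/2g = 43.59 m
Series → Q common, losses add: H = Σh = 49.19 m

H ≈ 49.2 m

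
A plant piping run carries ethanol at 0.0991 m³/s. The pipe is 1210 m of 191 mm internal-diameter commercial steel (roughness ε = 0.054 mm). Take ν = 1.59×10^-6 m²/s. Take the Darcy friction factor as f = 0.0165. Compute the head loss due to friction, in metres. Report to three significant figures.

V = 4Q/(πD²) = 4·0.0991/(π·0.191²) = 3.459 m/s
h_f = f(L/D)V²/(2g) = 0.01650·(1210/0.191)·3.459²/(2·9.81) = 63.73 m

h_f ≈ 63.7 m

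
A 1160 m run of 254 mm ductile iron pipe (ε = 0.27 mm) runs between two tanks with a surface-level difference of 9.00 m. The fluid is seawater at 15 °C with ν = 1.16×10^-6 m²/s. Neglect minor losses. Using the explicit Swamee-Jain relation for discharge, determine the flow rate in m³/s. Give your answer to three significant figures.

Swamee-Jain (Type II): Q = -0.965·√(gD⁵h_f/L)·ln[ε/(3.7D) + √(3.17ν²L/(gD³h_f))]
√(gD⁵h_f/L) = √(9.81·0.254⁵·9.00/1160) = 0.008970
ε/(3.7D) = 2.87×10^-4; √(3.17ν²L/(gD³h_f)) = 5.85×10^-5
Q = -0.965·0.008970·ln(3.458×10^-4) = 0.06899 m³/s
Check: V = 1.36 m/s, Re = 2.98×10^5, f = 0.02101, h_f = 9.07 m ≈ 9.00 m ✓

Q ≈ 0.0690 m³/s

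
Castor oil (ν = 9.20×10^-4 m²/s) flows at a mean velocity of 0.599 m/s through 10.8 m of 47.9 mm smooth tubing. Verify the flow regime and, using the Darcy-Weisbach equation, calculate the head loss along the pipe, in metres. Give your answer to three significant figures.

Re = VD/ν = 0.599·0.04790/9.20×10^-4 = 31.2 → laminar (Re < 2300)
f = 64/Re = 2.052
h_f = f(L/D)V²/(2g) = 2.052·(10.8/0.04790)·0.599²/(2·9.81) = 8.462 m

h_f ≈ 8.46 m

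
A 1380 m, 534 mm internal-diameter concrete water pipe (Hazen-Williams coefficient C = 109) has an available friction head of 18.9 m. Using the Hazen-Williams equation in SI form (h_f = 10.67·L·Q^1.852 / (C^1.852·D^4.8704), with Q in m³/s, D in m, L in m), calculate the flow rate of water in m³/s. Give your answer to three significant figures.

Q ≈ 0.575 m³/s

Rearranging: Q = [h_f·C^1.852·D^4.8704 / (10.67·L)]^(1/1.852)
Q = [18.9·109^1.852·0.534^4.8704 / (10.67·1380)]^0.540 = 0.5749 m³/s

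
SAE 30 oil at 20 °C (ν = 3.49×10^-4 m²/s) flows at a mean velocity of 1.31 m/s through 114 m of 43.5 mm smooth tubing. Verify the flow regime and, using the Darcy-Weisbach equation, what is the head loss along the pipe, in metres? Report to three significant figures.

h_f ≈ 89.8 m

Re = VD/ν = 1.31·0.04350/3.49×10^-4 = 163 → laminar (Re < 2300)
f = 64/Re = 0.3920
h_f = f(L/D)V²/(2g) = 0.3920·(114/0.04350)·1.31²/(2·9.81) = 89.85 m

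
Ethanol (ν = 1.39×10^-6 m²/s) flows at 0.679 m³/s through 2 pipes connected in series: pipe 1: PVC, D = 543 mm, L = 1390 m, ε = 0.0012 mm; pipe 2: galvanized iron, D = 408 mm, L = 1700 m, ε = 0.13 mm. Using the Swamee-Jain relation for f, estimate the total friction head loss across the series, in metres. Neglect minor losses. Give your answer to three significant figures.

H ≈ 103 m

Pipe 1: V = 2.932 m/s, Re = 1.15×10^6, ε/D = 2.21×10^-6, f = 0.01141, h_1 = f(L/D)V²/2g = 12.80 m
Pipe 2: V = 5.193 m/s, Re = 1.52×10^6, ε/D = 3.19×10^-4, f = 0.01568, h_2 = f(L/D)V²/2g = 89.84 m
Series → Q common, losses add: H = Σh = 102.6 m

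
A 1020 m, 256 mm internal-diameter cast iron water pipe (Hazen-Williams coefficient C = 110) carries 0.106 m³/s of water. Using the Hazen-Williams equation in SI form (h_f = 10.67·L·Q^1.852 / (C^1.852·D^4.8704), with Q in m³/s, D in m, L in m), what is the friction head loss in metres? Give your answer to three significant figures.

h_f ≈ 21.5 m

h_f = 10.67·1020·0.106^1.852 / (110^1.852·0.256^4.8704) = 21.53 m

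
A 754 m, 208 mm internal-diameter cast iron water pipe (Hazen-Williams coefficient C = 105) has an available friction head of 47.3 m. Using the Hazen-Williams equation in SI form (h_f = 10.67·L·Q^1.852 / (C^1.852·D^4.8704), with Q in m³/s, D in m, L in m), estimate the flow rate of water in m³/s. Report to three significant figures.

Rearranging: Q = [h_f·C^1.852·D^4.8704 / (10.67·L)]^(1/1.852)
Q = [47.3·105^1.852·0.208^4.8704 / (10.67·754)]^0.540 = 0.1055 m³/s

Q ≈ 0.106 m³/s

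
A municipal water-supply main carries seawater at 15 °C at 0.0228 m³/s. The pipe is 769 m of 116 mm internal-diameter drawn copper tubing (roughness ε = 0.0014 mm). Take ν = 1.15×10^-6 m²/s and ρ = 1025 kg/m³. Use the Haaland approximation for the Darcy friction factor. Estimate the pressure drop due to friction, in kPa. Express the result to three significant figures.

Δp ≈ 242 kPa

V = 4Q/(πD²) = 4·0.0228/(π·0.116²) = 2.157 m/s
Re = VD/ν = 2.157·0.116/1.15×10^-6 = 2.18×10^5 → turbulent
ε/D = 0.0014/116 = 1.21×10^-5
Haaland: f = 0.01532
h_f = f(L/D)V²/(2g) = 0.01532·(769/0.116)·2.157²/(2·9.81) = 24.10 m
Δp = ρg·h_f = 1025·9.81·24.10 = 242.3 kPa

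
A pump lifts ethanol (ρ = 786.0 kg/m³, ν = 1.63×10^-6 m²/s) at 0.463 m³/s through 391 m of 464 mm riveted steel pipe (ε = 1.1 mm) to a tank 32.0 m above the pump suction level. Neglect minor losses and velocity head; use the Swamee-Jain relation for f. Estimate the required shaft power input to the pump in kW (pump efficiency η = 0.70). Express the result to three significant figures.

P_shaft ≈ 204 kW

V = 4Q/(πD²) = 2.738 m/s; Re = 7.79×10^5; ε/D = 0.00237; f = 0.02481
h_f = f(L/D)V²/2g = 7.989 m
Total head H = z + h_f = 32.0 + 7.989 = 39.99 m
P_hyd = ρgQH = 786.0·9.81·0.463·39.99 = 142.8 kW
P_shaft = P_hyd/η = 142.8/0.70 = 203.9 kW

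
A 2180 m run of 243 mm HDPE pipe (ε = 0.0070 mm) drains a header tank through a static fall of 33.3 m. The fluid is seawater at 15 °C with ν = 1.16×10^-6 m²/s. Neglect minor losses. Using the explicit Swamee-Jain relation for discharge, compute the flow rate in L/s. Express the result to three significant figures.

Swamee-Jain (Type II): Q = -0.965·√(gD⁵h_f/L)·ln[ε/(3.7D) + √(3.17ν²L/(gD³h_f))]
√(gD⁵h_f/L) = √(9.81·0.243⁵·33.3/2180) = 0.01127
ε/(3.7D) = 7.79×10^-6; √(3.17ν²L/(gD³h_f)) = 4.45×10^-5
Q = -0.965·0.01127·ln(5.233×10^-5) = 0.1072 m³/s
Check: V = 2.31 m/s, Re = 4.84×10^5, f = 0.01360, h_f = 33.2 m ≈ 33.3 m ✓

Q ≈ 107 L/s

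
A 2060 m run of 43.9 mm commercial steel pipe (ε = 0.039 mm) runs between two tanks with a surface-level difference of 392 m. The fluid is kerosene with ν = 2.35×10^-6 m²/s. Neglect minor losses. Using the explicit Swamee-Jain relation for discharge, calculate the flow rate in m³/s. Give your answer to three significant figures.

Q ≈ 0.00397 m³/s

Swamee-Jain (Type II): Q = -0.965·√(gD⁵h_f/L)·ln[ε/(3.7D) + √(3.17ν²L/(gD³h_f))]
√(gD⁵h_f/L) = √(9.81·0.0439⁵·392/2060) = 5.517×10^-4
ε/(3.7D) = 2.40×10^-4; √(3.17ν²L/(gD³h_f)) = 3.33×10^-4
Q = -0.965·5.517×10^-4·ln(5.730×10^-4) = 0.003974 m³/s
Check: V = 2.63 m/s, Re = 4.90×10^4, f = 0.02392, h_f = 394 m ≈ 392 m ✓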